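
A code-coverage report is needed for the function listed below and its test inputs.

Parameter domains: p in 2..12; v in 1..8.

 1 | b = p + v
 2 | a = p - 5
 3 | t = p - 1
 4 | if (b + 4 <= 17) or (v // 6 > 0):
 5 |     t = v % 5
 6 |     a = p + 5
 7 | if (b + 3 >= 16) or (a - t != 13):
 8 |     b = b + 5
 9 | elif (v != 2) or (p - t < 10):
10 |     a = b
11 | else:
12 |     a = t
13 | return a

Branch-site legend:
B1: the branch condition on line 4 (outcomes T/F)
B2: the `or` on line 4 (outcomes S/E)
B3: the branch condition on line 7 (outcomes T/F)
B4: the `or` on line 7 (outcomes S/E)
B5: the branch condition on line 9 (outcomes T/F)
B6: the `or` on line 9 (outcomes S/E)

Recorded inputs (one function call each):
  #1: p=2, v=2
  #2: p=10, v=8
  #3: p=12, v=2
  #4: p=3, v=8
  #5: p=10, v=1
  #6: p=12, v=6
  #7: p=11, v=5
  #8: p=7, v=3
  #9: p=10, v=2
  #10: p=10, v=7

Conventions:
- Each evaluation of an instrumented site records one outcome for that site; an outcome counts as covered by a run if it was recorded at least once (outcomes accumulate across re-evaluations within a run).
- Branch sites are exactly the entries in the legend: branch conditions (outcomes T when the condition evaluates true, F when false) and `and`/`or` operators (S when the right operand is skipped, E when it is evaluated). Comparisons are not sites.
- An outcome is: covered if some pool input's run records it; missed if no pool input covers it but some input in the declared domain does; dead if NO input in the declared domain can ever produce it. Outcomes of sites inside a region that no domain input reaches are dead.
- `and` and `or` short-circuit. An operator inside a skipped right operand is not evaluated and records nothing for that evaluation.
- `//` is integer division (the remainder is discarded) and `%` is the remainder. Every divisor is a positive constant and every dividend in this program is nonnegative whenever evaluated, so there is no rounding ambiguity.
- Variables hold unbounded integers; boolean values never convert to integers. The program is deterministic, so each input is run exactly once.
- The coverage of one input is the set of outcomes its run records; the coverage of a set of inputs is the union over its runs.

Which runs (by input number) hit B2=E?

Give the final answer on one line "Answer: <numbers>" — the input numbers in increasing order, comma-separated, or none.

input #1 (p=2, v=2): does not produce B2=E
input #2 (p=10, v=8): produces B2=E
input #3 (p=12, v=2): produces B2=E
input #4 (p=3, v=8): does not produce B2=E
input #5 (p=10, v=1): does not produce B2=E
input #6 (p=12, v=6): produces B2=E
input #7 (p=11, v=5): produces B2=E
input #8 (p=7, v=3): does not produce B2=E
input #9 (p=10, v=2): does not produce B2=E
input #10 (p=10, v=7): produces B2=E

Answer: 2, 3, 6, 7, 10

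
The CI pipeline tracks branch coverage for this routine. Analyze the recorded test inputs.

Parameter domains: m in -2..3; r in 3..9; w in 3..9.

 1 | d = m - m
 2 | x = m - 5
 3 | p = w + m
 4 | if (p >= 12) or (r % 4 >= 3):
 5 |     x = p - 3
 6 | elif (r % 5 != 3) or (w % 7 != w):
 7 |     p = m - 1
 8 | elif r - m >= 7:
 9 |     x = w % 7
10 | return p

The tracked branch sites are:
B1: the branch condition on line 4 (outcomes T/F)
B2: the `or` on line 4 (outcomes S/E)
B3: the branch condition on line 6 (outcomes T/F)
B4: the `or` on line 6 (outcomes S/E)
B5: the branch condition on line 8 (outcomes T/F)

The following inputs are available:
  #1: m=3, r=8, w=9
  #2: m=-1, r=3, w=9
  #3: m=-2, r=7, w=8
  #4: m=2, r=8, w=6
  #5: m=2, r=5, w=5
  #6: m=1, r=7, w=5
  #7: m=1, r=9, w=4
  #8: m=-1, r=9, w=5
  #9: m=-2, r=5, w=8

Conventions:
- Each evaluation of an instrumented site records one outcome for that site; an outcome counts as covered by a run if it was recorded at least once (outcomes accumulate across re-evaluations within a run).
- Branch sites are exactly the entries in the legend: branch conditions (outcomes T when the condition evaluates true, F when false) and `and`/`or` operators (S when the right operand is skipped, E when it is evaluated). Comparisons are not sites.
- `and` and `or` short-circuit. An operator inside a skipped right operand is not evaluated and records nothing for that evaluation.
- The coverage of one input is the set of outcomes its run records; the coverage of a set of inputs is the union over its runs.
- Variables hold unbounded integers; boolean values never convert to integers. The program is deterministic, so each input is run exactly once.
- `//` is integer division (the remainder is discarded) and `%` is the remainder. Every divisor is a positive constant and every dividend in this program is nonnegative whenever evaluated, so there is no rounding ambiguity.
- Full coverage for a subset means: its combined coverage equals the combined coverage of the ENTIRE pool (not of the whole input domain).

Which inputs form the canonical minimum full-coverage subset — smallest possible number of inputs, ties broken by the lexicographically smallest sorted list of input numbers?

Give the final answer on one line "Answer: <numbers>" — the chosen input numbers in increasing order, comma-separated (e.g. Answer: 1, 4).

input #1, m=3, r=8, w=9: events B2->S, B1->T; outcomes B1=T, B2=S
input #2, m=-1, r=3, w=9: events B2->E, B1->T; outcomes B1=T, B2=E
input #3, m=-2, r=7, w=8: events B2->E, B1->T; outcomes B1=T, B2=E
input #4, m=2, r=8, w=6: events B2->E, B1->F, B4->E, B3->F, B5->F; outcomes B1=F, B2=E, B3=F, B4=E, B5=F
input #5, m=2, r=5, w=5: events B2->E, B1->F, B4->S, B3->T; outcomes B1=F, B2=E, B3=T, B4=S
input #6, m=1, r=7, w=5: events B2->E, B1->T; outcomes B1=T, B2=E
input #7, m=1, r=9, w=4: events B2->E, B1->F, B4->S, B3->T; outcomes B1=F, B2=E, B3=T, B4=S
input #8, m=-1, r=9, w=5: events B2->E, B1->F, B4->S, B3->T; outcomes B1=F, B2=E, B3=T, B4=S
input #9, m=-2, r=5, w=8: events B2->E, B1->F, B4->S, B3->T; outcomes B1=F, B2=E, B3=T, B4=S
the full pool covers 9 outcomes: B1=T, B1=F, B2=S, B2=E, B3=T, B3=F, B4=S, B4=E, B5=F
checked all size-1 subsets: none covers 9 outcomes (max 5/9)
checked all size-2 subsets: none covers 9 outcomes (max 7/9)
inputs {1, 4, 5} (size 3) cover everything; no size-3 subset with a lexicographically smaller index list covers all 9

Answer: 1, 4, 5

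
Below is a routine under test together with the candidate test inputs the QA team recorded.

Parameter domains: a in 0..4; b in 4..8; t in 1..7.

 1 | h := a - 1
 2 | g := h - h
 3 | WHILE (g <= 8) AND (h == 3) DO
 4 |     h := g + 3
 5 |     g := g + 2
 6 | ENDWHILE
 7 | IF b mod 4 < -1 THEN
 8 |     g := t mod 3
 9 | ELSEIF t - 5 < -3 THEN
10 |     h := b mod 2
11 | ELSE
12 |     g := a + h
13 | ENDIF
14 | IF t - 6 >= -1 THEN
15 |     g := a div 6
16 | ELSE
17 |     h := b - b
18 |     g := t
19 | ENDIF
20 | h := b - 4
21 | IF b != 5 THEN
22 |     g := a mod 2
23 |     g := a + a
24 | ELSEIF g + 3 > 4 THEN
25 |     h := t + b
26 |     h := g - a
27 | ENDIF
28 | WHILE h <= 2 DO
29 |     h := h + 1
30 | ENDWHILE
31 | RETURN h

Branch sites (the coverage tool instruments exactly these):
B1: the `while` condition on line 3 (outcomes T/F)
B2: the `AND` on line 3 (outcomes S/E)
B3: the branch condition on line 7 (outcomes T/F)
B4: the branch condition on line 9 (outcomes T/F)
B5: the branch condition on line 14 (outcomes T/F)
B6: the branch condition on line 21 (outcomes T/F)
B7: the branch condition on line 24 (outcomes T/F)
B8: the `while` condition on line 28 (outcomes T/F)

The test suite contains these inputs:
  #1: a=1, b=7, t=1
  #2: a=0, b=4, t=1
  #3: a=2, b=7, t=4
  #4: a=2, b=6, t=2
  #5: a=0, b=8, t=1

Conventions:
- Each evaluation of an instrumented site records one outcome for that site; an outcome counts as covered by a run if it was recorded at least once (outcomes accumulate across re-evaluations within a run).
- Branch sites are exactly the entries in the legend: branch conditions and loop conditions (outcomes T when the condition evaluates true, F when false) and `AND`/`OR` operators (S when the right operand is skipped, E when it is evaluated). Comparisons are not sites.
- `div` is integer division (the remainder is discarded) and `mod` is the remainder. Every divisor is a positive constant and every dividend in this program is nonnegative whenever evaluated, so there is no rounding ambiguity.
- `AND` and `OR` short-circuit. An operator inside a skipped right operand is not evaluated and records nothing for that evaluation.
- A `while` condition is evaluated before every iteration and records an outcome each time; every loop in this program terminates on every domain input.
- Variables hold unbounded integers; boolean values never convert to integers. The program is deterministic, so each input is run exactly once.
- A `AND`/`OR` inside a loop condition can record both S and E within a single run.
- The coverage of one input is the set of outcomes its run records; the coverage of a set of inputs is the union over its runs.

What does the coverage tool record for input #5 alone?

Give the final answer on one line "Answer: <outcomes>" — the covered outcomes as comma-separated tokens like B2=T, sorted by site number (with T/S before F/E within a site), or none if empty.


Simulating input #5 (a=0, b=8, t=1) step by step:
  B2->E, B1->F, B3->F, B4->T, B5->F, B6->T, B8->F
collecting distinct outcomes: B1=F, B2=E, B3=F, B4=T, B5=F, B6=T, B8=F
Answer: B1=F, B2=E, B3=F, B4=T, B5=F, B6=T, B8=F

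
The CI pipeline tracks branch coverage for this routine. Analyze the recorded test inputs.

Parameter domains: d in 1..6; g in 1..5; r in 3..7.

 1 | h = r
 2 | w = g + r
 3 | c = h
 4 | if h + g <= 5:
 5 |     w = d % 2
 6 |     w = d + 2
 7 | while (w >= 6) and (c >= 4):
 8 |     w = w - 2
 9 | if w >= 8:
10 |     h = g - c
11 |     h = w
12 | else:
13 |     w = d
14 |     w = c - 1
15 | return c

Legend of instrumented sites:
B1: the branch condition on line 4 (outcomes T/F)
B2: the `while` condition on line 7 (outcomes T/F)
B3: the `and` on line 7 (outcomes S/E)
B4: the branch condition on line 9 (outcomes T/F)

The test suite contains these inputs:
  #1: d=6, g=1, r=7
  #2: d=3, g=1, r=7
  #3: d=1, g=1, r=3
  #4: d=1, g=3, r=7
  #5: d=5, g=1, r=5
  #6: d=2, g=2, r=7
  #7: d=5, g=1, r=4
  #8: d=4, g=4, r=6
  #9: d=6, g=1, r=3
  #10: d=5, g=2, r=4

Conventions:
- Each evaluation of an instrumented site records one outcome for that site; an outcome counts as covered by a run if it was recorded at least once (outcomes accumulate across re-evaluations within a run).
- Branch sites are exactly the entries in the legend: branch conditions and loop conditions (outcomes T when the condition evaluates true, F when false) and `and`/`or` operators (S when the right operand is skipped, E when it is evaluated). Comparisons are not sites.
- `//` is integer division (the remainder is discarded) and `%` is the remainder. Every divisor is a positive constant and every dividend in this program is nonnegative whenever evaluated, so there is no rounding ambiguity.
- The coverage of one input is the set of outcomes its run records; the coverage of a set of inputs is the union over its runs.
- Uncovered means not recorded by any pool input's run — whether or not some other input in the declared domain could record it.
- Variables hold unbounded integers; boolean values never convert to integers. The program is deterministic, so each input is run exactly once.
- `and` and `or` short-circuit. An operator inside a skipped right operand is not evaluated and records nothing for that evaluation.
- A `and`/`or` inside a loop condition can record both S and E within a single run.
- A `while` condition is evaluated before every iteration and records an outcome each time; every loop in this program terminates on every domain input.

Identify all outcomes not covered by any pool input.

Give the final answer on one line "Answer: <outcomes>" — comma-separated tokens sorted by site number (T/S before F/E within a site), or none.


input #1, d=6, g=1, r=7: outcomes B1=F, B2=T, B2=F, B3=S, B3=E, B4=F
input #2, d=3, g=1, r=7: outcomes B1=F, B2=T, B2=F, B3=S, B3=E, B4=F
input #3, d=1, g=1, r=3: outcomes B1=T, B2=F, B3=S, B4=F
input #4, d=1, g=3, r=7: outcomes B1=F, B2=T, B2=F, B3=S, B3=E, B4=F
input #5, d=5, g=1, r=5: outcomes B1=F, B2=T, B2=F, B3=S, B3=E, B4=F
input #6, d=2, g=2, r=7: outcomes B1=F, B2=T, B2=F, B3=S, B3=E, B4=F
input #7, d=5, g=1, r=4: outcomes B1=T, B2=T, B2=F, B3=S, B3=E, B4=F
input #8, d=4, g=4, r=6: outcomes B1=F, B2=T, B2=F, B3=S, B3=E, B4=F
input #9, d=6, g=1, r=3: outcomes B1=T, B2=F, B3=E, B4=T
input #10, d=5, g=2, r=4: outcomes B1=F, B2=T, B2=F, B3=S, B3=E, B4=F
union over the pool: B1=T, B1=F, B2=T, B2=F, B3=S, B3=E, B4=T, B4=F
uncovered (0 of 8): none
Answer: none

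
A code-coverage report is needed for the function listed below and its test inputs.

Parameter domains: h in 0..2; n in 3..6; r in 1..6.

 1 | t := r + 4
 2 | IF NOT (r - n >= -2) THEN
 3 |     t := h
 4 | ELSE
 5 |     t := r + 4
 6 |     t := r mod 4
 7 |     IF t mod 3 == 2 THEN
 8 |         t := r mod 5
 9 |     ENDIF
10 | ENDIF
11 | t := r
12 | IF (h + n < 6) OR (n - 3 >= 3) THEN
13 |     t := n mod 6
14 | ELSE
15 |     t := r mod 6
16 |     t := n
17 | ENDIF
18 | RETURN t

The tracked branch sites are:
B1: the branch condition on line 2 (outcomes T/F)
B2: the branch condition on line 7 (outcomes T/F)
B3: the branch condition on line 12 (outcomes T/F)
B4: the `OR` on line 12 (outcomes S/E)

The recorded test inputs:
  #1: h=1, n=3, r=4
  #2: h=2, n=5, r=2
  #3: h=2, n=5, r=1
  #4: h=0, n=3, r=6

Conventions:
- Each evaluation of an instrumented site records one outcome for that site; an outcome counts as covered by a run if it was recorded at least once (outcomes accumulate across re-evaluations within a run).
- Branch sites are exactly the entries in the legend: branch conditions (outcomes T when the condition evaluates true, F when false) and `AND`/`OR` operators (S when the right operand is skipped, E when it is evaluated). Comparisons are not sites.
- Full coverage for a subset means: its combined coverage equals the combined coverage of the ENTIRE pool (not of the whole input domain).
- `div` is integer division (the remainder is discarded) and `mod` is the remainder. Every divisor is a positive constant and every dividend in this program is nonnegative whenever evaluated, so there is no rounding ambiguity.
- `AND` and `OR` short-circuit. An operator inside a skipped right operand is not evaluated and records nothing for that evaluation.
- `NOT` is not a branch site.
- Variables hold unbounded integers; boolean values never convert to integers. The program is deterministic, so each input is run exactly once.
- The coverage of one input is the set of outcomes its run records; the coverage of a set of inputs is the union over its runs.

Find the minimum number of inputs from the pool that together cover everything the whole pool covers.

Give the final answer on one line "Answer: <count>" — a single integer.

input #1, h=1, n=3, r=4: events B1->F, B2->F, B4->S, B3->T; outcomes B1=F, B2=F, B3=T, B4=S
input #2, h=2, n=5, r=2: events B1->T, B4->E, B3->F; outcomes B1=T, B3=F, B4=E
input #3, h=2, n=5, r=1: events B1->T, B4->E, B3->F; outcomes B1=T, B3=F, B4=E
input #4, h=0, n=3, r=6: events B1->F, B2->T, B4->S, B3->T; outcomes B1=F, B2=T, B3=T, B4=S
pool-wide coverage (8 outcomes): B1=T, B1=F, B2=T, B2=F, B3=T, B3=F, B4=S, B4=E
checked all size-1 subsets: none covers 8 outcomes (max 4/8)
checked all size-2 subsets: none covers 8 outcomes (max 7/8)
at size 3, {1, 2, 4} reaches all 8 outcomes; every lexicographically earlier size-3 subset fails

Answer: 3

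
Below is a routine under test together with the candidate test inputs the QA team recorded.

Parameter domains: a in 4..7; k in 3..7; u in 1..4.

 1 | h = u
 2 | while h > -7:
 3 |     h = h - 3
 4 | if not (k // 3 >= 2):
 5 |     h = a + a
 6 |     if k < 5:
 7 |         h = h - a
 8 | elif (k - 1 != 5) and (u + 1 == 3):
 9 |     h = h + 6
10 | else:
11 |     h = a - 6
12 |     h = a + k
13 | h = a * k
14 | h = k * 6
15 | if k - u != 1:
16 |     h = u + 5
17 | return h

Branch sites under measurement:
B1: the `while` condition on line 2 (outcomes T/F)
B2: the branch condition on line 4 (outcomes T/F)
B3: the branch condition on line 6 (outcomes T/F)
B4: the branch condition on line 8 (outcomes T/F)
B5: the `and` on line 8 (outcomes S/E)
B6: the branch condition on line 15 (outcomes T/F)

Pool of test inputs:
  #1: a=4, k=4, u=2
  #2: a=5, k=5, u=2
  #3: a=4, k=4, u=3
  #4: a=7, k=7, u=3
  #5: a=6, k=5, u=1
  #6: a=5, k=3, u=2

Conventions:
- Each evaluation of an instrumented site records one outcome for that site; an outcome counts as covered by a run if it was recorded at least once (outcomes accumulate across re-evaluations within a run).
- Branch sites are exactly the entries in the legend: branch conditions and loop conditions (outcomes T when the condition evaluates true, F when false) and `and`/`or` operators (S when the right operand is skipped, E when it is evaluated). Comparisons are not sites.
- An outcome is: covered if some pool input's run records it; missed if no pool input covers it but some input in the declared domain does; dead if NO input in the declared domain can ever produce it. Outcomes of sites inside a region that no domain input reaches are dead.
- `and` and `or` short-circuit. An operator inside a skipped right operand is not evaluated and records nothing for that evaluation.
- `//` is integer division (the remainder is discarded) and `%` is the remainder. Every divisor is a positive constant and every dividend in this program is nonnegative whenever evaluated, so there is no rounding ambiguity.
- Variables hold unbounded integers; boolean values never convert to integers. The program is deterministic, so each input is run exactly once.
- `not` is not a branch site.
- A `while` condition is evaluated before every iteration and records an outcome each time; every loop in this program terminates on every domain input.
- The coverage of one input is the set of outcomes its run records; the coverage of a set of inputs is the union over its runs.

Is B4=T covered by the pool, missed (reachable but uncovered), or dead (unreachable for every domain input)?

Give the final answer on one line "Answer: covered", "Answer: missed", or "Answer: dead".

no pool input records B4=T
but domain input (a=4, k=7, u=2) does record it -> reachable, so missed

Answer: missed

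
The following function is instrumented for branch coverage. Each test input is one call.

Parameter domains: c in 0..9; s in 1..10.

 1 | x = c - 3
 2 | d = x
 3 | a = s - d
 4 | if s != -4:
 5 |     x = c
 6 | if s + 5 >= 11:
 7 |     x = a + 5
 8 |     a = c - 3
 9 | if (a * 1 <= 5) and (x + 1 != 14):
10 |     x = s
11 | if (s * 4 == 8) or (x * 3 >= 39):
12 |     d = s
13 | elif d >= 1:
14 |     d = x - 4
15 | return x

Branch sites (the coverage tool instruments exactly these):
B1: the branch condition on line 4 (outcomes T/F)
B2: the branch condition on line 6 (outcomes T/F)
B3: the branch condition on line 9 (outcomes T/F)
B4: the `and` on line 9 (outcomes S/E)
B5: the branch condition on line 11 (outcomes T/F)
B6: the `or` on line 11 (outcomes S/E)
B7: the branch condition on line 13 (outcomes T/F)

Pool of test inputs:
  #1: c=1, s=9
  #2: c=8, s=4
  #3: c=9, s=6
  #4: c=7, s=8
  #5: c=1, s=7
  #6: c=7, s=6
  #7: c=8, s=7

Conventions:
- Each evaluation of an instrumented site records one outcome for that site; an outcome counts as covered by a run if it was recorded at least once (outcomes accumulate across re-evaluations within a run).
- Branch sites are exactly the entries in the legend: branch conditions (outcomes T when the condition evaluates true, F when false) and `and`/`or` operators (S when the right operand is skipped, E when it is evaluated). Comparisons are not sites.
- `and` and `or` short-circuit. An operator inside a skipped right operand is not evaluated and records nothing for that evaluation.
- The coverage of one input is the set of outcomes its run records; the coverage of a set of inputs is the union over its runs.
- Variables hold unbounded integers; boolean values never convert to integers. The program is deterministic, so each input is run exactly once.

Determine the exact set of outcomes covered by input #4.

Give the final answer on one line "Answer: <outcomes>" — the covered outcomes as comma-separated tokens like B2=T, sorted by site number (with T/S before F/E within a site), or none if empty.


Event log for input #4 (c=7, s=8):
  B1->T, B2->T, B4->E, B3->T, B6->E, B5->F, B7->T
as a set, this run covers: B1=T, B2=T, B3=T, B4=E, B5=F, B6=E, B7=T
Answer: B1=T, B2=T, B3=T, B4=E, B5=F, B6=E, B7=T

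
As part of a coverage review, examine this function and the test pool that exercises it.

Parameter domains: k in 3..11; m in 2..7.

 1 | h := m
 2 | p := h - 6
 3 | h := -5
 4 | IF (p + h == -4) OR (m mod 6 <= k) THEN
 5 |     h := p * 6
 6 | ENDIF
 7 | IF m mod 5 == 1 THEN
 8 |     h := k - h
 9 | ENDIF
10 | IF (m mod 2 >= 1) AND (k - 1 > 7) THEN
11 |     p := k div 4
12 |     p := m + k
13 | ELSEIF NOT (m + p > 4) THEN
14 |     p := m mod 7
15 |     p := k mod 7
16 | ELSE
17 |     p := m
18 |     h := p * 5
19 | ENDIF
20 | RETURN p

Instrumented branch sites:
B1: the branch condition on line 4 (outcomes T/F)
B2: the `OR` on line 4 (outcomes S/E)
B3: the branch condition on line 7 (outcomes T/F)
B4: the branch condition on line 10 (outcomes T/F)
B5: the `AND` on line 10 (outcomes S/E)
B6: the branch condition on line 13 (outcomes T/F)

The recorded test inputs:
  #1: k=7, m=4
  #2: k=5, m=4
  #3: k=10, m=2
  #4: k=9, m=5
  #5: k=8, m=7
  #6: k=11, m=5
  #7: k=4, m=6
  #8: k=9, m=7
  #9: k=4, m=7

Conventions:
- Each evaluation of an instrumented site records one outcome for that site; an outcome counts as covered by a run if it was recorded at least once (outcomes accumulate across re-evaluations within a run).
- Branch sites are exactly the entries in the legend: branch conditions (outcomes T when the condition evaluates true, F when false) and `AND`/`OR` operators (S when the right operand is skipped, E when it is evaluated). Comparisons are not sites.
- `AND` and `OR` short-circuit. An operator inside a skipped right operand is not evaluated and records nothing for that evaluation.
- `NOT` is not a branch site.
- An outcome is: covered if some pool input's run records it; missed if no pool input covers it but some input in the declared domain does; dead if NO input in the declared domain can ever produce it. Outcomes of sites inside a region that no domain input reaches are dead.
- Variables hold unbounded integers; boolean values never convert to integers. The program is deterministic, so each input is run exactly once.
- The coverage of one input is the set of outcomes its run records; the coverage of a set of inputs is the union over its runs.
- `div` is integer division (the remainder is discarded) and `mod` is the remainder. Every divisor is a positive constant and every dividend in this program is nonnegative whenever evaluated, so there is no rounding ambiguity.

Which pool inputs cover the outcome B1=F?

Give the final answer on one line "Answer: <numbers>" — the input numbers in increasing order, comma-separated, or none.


input #1 (k=7, m=4): does not produce B1=F
input #2 (k=5, m=4): does not produce B1=F
input #3 (k=10, m=2): does not produce B1=F
input #4 (k=9, m=5): does not produce B1=F
input #5 (k=8, m=7): does not produce B1=F
input #6 (k=11, m=5): does not produce B1=F
input #7 (k=4, m=6): does not produce B1=F
input #8 (k=9, m=7): does not produce B1=F
input #9 (k=4, m=7): does not produce B1=F
Answer: none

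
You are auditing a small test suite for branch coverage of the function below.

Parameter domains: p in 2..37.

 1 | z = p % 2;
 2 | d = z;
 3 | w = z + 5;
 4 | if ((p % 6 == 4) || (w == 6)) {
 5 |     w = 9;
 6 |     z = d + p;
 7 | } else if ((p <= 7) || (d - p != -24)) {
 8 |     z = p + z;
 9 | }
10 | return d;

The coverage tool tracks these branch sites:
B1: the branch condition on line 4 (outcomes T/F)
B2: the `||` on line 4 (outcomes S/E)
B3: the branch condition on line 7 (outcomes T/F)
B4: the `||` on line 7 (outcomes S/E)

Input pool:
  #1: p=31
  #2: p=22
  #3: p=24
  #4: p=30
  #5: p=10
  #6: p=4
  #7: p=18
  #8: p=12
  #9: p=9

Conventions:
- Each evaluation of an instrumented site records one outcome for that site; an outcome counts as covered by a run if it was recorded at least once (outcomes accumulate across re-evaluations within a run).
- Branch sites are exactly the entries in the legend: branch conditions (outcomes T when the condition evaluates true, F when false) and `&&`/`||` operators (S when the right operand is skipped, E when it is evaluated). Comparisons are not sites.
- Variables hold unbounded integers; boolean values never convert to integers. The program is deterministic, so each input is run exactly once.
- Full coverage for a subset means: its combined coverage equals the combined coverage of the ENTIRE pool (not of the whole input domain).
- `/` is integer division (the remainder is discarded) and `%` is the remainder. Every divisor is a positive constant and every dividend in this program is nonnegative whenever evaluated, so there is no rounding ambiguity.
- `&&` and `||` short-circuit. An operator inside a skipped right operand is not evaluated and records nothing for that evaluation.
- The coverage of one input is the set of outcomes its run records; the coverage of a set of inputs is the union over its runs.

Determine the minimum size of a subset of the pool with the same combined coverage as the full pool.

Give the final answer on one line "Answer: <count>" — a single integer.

run #1 (p=31) runs B2->E, B1->T; records B1=T, B2=E
run #2 (p=22) runs B2->S, B1->T; records B1=T, B2=S
run #3 (p=24) runs B2->E, B1->F, B4->E, B3->F; records B1=F, B2=E, B3=F, B4=E
run #4 (p=30) runs B2->E, B1->F, B4->E, B3->T; records B1=F, B2=E, B3=T, B4=E
run #5 (p=10) runs B2->S, B1->T; records B1=T, B2=S
run #6 (p=4) runs B2->S, B1->T; records B1=T, B2=S
run #7 (p=18) runs B2->E, B1->F, B4->E, B3->T; records B1=F, B2=E, B3=T, B4=E
run #8 (p=12) runs B2->E, B1->F, B4->E, B3->T; records B1=F, B2=E, B3=T, B4=E
run #9 (p=9) runs B2->E, B1->T; records B1=T, B2=E
union over all inputs: B1=T, B1=F, B2=S, B2=E, B3=T, B3=F, B4=E (7 outcomes)
no size-1 subset reaches all 7 outcomes (best union: 4/7)
no size-2 subset reaches all 7 outcomes (best union: 6/7)
at size 3, {2, 3, 4} reaches all 7 outcomes; every lexicographically earlier size-3 subset fails

Answer: 3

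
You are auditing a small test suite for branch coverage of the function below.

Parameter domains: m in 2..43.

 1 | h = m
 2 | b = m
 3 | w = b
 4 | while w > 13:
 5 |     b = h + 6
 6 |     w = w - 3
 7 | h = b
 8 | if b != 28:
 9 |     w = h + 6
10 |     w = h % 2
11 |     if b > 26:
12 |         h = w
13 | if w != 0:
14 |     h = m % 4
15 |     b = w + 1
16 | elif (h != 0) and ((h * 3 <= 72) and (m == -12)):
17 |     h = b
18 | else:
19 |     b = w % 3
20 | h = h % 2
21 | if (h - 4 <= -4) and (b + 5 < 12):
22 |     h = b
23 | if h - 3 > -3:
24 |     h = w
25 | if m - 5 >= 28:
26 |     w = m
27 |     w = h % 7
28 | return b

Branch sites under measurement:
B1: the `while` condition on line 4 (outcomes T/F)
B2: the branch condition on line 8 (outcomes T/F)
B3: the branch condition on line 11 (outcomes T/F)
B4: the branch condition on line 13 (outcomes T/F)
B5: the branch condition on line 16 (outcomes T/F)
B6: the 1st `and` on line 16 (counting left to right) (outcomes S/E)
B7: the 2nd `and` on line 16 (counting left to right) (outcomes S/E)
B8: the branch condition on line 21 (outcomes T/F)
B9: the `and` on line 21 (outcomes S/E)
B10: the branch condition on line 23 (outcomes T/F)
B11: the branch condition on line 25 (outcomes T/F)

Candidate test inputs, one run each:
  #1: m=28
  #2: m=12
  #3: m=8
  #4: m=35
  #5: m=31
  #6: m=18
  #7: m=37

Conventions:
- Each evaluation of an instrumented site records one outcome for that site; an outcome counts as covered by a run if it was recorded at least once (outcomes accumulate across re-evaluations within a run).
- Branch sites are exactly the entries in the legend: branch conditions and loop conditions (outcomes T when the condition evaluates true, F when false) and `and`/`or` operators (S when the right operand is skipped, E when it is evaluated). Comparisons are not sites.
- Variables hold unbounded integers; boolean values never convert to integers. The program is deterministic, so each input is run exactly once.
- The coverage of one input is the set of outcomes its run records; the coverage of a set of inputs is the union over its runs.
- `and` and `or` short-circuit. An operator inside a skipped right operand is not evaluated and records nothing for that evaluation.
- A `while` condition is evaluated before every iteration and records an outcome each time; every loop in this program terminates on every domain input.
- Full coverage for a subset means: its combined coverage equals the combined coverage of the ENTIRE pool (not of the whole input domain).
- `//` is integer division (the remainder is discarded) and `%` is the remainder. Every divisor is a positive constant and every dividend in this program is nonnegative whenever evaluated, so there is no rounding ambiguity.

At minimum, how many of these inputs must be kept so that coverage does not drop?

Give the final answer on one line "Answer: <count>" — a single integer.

#1 (m=28) -> B1->T, B1->T, B1->T, B1->T, B1->T, B1->F, B2->T, B3->T, B4->F, B6->S, B5->F, B9->E, B8->T, B10->F, ...; covered: B1=T, B1=F, B2=T, B3=T, B4=F, B5=F, B6=S, B8=T, B9=E, B10=F, B11=F
#2 (m=12) -> B1->F, B2->T, B3->F, B4->F, B6->E, B7->E, B5->F, B9->E, B8->T, B10->F, B11->F; covered: B1=F, B2=T, B3=F, B4=F, B5=F, B6=E, B7=E, B8=T, B9=E, B10=F, B11=F
#3 (m=8) -> B1->F, B2->T, B3->F, B4->F, B6->E, B7->E, B5->F, B9->E, B8->T, B10->F, B11->F; covered: B1=F, B2=T, B3=F, B4=F, B5=F, B6=E, B7=E, B8=T, B9=E, B10=F, B11=F
#4 (m=35) -> B1->T, B1->T, B1->T, B1->T, B1->T, B1->T, B1->T, B1->T, B1->F, B2->T, B3->T, B4->T, B9->S, B8->F, ...; covered: B1=T, B1=F, B2=T, B3=T, B4=T, B8=F, B9=S, B10=T, B11=T
#5 (m=31) -> B1->T, B1->T, B1->T, B1->T, B1->T, B1->T, B1->F, B2->T, B3->T, B4->T, B9->S, B8->F, B10->T, B11->F; covered: B1=T, B1=F, B2=T, B3=T, B4=T, B8=F, B9=S, B10=T, B11=F
#6 (m=18) -> B1->T, B1->T, B1->F, B2->T, B3->F, B4->F, B6->E, B7->E, B5->F, B9->E, B8->T, B10->F, B11->F; covered: B1=T, B1=F, B2=T, B3=F, B4=F, B5=F, B6=E, B7=E, B8=T, B9=E, B10=F, B11=F
#7 (m=37) -> B1->T, B1->T, B1->T, B1->T, B1->T, B1->T, B1->T, B1->T, B1->F, B2->T, B3->T, B4->T, B9->S, B8->F, ...; covered: B1=T, B1=F, B2=T, B3=T, B4=T, B8=F, B9=S, B10=T, B11=T
pool-wide coverage (19 outcomes): B1=T, B1=F, B2=T, B3=T, B3=F, B4=T, B4=F, B5=F, B6=S, B6=E, B7=E, B8=T, B8=F, B9=S, B9=E, B10=T, B10=F, B11=T, B11=F
no size-1 subset reaches all 19 outcomes (best union: 12/19)
no size-2 subset reaches all 19 outcomes (best union: 18/19)
size 3: inputs {1, 2, 4} cover all 19 outcomes, and no lexicographically smaller subset of this size does

Answer: 3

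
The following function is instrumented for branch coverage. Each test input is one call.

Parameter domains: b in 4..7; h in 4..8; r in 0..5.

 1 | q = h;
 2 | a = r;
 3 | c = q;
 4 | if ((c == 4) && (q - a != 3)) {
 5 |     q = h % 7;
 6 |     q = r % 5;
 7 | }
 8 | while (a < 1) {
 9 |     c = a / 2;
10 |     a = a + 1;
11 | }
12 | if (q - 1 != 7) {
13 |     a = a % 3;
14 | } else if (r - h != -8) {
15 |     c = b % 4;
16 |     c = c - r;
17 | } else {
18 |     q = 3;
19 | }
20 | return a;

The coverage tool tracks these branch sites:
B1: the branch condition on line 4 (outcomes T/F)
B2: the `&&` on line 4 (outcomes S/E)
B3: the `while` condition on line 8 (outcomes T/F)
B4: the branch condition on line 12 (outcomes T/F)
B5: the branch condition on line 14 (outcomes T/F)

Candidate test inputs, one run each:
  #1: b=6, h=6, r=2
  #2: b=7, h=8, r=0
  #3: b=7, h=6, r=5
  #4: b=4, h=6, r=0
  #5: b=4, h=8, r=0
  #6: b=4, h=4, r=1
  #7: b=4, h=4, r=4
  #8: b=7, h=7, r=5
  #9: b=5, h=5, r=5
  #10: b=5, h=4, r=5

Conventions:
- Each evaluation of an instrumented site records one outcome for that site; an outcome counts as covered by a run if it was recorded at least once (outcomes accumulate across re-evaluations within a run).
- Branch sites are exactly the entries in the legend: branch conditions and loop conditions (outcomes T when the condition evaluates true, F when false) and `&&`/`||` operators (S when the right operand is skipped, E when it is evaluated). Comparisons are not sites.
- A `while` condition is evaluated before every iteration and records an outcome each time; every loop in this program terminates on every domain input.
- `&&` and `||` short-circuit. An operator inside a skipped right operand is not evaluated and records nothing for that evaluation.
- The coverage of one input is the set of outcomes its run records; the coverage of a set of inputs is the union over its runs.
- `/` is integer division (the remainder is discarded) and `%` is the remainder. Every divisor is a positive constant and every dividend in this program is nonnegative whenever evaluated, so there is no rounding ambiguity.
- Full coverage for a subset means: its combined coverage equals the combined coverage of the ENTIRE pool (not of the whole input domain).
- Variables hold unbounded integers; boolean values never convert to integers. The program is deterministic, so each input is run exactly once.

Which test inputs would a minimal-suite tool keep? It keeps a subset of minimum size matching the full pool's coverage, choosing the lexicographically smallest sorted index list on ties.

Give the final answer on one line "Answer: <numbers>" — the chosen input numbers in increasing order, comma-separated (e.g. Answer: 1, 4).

run #1 (b=6, h=6, r=2) runs B2->S, B1->F, B3->F, B4->T; records B1=F, B2=S, B3=F, B4=T
run #2 (b=7, h=8, r=0) runs B2->S, B1->F, B3->T, B3->F, B4->F, B5->F; records B1=F, B2=S, B3=T, B3=F, B4=F, B5=F
run #3 (b=7, h=6, r=5) runs B2->S, B1->F, B3->F, B4->T; records B1=F, B2=S, B3=F, B4=T
run #4 (b=4, h=6, r=0) runs B2->S, B1->F, B3->T, B3->F, B4->T; records B1=F, B2=S, B3=T, B3=F, B4=T
run #5 (b=4, h=8, r=0) runs B2->S, B1->F, B3->T, B3->F, B4->F, B5->F; records B1=F, B2=S, B3=T, B3=F, B4=F, B5=F
run #6 (b=4, h=4, r=1) runs B2->E, B1->F, B3->F, B4->T; records B1=F, B2=E, B3=F, B4=T
run #7 (b=4, h=4, r=4) runs B2->E, B1->T, B3->F, B4->T; records B1=T, B2=E, B3=F, B4=T
run #8 (b=7, h=7, r=5) runs B2->S, B1->F, B3->F, B4->T; records B1=F, B2=S, B3=F, B4=T
run #9 (b=5, h=5, r=5) runs B2->S, B1->F, B3->F, B4->T; records B1=F, B2=S, B3=F, B4=T
run #10 (b=5, h=4, r=5) runs B2->E, B1->T, B3->F, B4->T; records B1=T, B2=E, B3=F, B4=T
pool-wide coverage (9 outcomes): B1=T, B1=F, B2=S, B2=E, B3=T, B3=F, B4=T, B4=F, B5=F
every size-1 subset falls short of the 9 outcomes (best: 6/9)
at size 2, {2, 7} reaches all 9 outcomes; every lexicographically earlier size-2 subset fails

Answer: 2, 7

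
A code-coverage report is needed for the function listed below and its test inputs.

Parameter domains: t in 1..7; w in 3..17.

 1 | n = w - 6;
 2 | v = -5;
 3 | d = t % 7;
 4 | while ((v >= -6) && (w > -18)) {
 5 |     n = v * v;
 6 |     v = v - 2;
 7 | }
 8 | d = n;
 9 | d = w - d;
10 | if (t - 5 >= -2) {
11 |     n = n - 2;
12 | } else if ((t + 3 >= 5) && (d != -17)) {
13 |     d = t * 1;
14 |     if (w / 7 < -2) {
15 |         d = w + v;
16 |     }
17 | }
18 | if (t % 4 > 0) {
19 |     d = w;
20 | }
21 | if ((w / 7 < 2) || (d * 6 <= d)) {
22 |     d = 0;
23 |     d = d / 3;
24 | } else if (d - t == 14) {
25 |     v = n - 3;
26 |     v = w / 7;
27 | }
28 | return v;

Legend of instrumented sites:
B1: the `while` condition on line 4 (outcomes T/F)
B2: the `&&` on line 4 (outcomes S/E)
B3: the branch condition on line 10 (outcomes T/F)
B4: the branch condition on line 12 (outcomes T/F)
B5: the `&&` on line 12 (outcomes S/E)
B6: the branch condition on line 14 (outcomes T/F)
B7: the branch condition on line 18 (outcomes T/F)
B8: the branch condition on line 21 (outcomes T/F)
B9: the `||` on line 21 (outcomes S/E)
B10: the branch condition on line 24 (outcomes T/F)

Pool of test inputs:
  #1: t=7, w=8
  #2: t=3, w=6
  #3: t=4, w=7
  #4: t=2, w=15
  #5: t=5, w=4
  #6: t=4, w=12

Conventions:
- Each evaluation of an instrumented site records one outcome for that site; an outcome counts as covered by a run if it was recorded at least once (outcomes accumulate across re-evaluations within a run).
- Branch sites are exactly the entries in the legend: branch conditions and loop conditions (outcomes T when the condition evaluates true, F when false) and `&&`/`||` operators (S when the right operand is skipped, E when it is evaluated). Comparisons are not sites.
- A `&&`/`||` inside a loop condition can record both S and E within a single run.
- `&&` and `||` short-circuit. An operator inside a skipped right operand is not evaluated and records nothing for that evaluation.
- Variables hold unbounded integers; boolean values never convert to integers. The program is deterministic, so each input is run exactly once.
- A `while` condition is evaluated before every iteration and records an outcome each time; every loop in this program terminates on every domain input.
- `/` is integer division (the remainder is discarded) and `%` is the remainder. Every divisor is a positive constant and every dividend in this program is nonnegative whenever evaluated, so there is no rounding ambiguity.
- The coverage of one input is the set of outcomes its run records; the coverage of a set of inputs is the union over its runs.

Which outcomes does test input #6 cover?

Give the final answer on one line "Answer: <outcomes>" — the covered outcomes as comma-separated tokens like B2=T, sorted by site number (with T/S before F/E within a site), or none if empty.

Simulating input #6 (t=4, w=12) step by step:
  B2->E, B1->T, B2->S, B1->F, B3->T, B7->F, B9->S, B8->T
as a set, this run covers: B1=T, B1=F, B2=S, B2=E, B3=T, B7=F, B8=T, B9=S

Answer: B1=T, B1=F, B2=S, B2=E, B3=T, B7=F, B8=T, B9=S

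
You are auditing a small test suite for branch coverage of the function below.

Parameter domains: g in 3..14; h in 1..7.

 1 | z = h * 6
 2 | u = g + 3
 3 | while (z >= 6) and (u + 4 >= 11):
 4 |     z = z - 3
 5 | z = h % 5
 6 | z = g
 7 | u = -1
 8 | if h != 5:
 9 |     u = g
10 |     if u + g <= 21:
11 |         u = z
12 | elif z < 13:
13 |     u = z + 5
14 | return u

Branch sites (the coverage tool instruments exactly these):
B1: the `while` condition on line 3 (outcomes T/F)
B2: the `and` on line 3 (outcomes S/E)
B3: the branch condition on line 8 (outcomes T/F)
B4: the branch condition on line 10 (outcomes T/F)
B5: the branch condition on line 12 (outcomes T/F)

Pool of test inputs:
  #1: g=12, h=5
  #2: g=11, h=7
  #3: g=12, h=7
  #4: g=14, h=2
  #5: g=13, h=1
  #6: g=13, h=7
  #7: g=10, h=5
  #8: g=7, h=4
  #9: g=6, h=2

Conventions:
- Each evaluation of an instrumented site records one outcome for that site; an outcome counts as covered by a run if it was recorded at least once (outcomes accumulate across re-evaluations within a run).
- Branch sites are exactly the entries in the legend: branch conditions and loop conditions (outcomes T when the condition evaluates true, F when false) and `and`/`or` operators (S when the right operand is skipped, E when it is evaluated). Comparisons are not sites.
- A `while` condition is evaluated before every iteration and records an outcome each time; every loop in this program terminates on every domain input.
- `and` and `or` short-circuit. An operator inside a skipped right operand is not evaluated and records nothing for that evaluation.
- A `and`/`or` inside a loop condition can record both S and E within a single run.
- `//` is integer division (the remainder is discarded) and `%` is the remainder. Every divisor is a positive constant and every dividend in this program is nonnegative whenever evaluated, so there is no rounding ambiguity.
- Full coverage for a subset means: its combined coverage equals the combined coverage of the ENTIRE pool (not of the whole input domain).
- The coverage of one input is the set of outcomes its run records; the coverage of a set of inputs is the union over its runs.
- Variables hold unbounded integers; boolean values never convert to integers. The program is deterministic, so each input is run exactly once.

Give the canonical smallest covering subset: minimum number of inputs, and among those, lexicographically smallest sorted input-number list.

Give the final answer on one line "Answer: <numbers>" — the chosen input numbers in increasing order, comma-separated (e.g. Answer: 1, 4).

#1 (g=12, h=5) -> B2->E, B1->T, B2->E, B1->T, B2->E, B1->T, B2->E, B1->T, B2->E, B1->T, B2->E, B1->T, B2->E, B1->T, ...; covered: B1=T, B1=F, B2=S, B2=E, B3=F, B5=T
#2 (g=11, h=7) -> B2->E, B1->T, B2->E, B1->T, B2->E, B1->T, B2->E, B1->T, B2->E, B1->T, B2->E, B1->T, B2->E, B1->T, ...; covered: B1=T, B1=F, B2=S, B2=E, B3=T, B4=F
#3 (g=12, h=7) -> B2->E, B1->T, B2->E, B1->T, B2->E, B1->T, B2->E, B1->T, B2->E, B1->T, B2->E, B1->T, B2->E, B1->T, ...; covered: B1=T, B1=F, B2=S, B2=E, B3=T, B4=F
#4 (g=14, h=2) -> B2->E, B1->T, B2->E, B1->T, B2->E, B1->T, B2->S, B1->F, B3->T, B4->F; covered: B1=T, B1=F, B2=S, B2=E, B3=T, B4=F
#5 (g=13, h=1) -> B2->E, B1->T, B2->S, B1->F, B3->T, B4->F; covered: B1=T, B1=F, B2=S, B2=E, B3=T, B4=F
#6 (g=13, h=7) -> B2->E, B1->T, B2->E, B1->T, B2->E, B1->T, B2->E, B1->T, B2->E, B1->T, B2->E, B1->T, B2->E, B1->T, ...; covered: B1=T, B1=F, B2=S, B2=E, B3=T, B4=F
#7 (g=10, h=5) -> B2->E, B1->T, B2->E, B1->T, B2->E, B1->T, B2->E, B1->T, B2->E, B1->T, B2->E, B1->T, B2->E, B1->T, ...; covered: B1=T, B1=F, B2=S, B2=E, B3=F, B5=T
#8 (g=7, h=4) -> B2->E, B1->T, B2->E, B1->T, B2->E, B1->T, B2->E, B1->T, B2->E, B1->T, B2->E, B1->T, B2->E, B1->T, ...; covered: B1=T, B1=F, B2=S, B2=E, B3=T, B4=T
#9 (g=6, h=2) -> B2->E, B1->T, B2->E, B1->T, B2->E, B1->T, B2->S, B1->F, B3->T, B4->T; covered: B1=T, B1=F, B2=S, B2=E, B3=T, B4=T
together the pool reaches 9 outcomes: B1=T, B1=F, B2=S, B2=E, B3=T, B3=F, B4=T, B4=F, B5=T
checked all size-1 subsets: none covers 9 outcomes (max 6/9)
checked all size-2 subsets: none covers 9 outcomes (max 8/9)
at size 3, {1, 2, 8} reaches all 9 outcomes; every lexicographically earlier size-3 subset fails

Answer: 1, 2, 8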